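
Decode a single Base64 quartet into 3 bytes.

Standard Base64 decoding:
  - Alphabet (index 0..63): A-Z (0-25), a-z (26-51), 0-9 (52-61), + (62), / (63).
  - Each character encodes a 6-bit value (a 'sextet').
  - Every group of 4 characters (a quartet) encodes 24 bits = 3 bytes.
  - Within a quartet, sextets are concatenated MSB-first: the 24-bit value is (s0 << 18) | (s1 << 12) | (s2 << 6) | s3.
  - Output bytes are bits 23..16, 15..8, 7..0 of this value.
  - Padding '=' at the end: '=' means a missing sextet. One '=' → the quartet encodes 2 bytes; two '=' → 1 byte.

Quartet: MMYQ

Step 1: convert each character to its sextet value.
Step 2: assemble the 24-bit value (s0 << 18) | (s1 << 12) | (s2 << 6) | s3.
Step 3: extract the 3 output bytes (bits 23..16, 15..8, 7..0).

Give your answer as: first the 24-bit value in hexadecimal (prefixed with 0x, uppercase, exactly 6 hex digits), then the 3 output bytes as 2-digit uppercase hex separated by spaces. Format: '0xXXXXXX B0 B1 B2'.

Answer: 0x30C610 30 C6 10

Derivation:
Sextets: M=12, M=12, Y=24, Q=16
24-bit: (12<<18) | (12<<12) | (24<<6) | 16
      = 0x300000 | 0x00C000 | 0x000600 | 0x000010
      = 0x30C610
Bytes: (v>>16)&0xFF=30, (v>>8)&0xFF=C6, v&0xFF=10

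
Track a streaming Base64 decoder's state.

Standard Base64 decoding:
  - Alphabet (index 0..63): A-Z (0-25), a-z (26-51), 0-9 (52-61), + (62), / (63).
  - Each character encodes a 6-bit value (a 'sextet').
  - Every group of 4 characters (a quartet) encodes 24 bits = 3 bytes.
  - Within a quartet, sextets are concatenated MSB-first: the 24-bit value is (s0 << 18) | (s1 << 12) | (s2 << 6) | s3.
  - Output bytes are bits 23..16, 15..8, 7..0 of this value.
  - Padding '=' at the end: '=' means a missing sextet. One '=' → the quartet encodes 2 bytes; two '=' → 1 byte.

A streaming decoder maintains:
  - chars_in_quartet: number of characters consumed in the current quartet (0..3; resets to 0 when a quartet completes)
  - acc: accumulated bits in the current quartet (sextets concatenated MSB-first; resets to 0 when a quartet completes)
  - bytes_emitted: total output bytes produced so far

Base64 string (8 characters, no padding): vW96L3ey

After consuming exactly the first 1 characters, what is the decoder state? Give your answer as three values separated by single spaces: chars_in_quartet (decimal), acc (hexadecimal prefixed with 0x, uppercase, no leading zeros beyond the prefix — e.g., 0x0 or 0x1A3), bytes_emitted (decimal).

Answer: 1 0x2F 0

Derivation:
After char 0 ('v'=47): chars_in_quartet=1 acc=0x2F bytes_emitted=0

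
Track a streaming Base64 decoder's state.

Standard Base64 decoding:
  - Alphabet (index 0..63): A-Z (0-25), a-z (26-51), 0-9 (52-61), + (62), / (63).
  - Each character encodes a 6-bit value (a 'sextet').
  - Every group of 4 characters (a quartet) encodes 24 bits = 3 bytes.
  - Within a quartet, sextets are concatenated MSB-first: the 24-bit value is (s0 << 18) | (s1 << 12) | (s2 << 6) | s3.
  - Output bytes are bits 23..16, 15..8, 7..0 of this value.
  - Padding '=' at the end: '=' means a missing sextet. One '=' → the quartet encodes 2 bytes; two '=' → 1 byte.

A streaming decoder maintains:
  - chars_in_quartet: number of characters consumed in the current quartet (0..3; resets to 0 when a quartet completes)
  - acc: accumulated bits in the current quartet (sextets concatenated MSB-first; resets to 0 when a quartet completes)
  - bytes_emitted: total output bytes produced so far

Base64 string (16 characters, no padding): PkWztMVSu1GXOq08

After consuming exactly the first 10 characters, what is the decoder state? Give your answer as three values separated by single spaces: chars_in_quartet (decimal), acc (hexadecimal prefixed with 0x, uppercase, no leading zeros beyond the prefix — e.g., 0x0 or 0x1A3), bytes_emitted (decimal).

Answer: 2 0xBB5 6

Derivation:
After char 0 ('P'=15): chars_in_quartet=1 acc=0xF bytes_emitted=0
After char 1 ('k'=36): chars_in_quartet=2 acc=0x3E4 bytes_emitted=0
After char 2 ('W'=22): chars_in_quartet=3 acc=0xF916 bytes_emitted=0
After char 3 ('z'=51): chars_in_quartet=4 acc=0x3E45B3 -> emit 3E 45 B3, reset; bytes_emitted=3
After char 4 ('t'=45): chars_in_quartet=1 acc=0x2D bytes_emitted=3
After char 5 ('M'=12): chars_in_quartet=2 acc=0xB4C bytes_emitted=3
After char 6 ('V'=21): chars_in_quartet=3 acc=0x2D315 bytes_emitted=3
After char 7 ('S'=18): chars_in_quartet=4 acc=0xB4C552 -> emit B4 C5 52, reset; bytes_emitted=6
After char 8 ('u'=46): chars_in_quartet=1 acc=0x2E bytes_emitted=6
After char 9 ('1'=53): chars_in_quartet=2 acc=0xBB5 bytes_emitted=6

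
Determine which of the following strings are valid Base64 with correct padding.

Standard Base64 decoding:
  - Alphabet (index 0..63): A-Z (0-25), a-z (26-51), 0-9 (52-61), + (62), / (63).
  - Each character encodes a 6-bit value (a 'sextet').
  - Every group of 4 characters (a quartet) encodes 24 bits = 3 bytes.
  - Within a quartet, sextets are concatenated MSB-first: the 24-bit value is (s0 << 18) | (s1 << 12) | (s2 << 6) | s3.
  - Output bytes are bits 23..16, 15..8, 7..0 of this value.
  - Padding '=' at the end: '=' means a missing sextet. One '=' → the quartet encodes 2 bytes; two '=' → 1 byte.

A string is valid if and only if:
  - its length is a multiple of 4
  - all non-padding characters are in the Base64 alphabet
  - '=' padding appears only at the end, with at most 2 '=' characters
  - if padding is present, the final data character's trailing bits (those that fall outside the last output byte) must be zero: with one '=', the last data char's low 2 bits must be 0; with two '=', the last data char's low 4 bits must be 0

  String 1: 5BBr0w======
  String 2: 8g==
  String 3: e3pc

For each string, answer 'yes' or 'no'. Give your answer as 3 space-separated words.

String 1: '5BBr0w======' → invalid (6 pad chars (max 2))
String 2: '8g==' → valid
String 3: 'e3pc' → valid

Answer: no yes yes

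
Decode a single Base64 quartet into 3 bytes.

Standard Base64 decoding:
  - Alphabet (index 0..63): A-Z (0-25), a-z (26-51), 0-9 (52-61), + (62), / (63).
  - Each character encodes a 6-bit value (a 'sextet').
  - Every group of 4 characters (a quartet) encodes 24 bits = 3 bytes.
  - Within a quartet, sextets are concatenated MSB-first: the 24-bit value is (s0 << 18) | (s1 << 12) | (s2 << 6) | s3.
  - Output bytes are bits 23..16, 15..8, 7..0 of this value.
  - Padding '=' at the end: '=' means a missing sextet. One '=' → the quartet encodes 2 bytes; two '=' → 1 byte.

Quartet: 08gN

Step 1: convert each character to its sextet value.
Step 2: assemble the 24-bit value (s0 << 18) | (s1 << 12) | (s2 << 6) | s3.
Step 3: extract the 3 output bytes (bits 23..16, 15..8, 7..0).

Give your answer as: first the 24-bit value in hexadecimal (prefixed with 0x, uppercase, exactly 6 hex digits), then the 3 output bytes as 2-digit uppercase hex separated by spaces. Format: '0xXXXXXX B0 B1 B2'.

Sextets: 0=52, 8=60, g=32, N=13
24-bit: (52<<18) | (60<<12) | (32<<6) | 13
      = 0xD00000 | 0x03C000 | 0x000800 | 0x00000D
      = 0xD3C80D
Bytes: (v>>16)&0xFF=D3, (v>>8)&0xFF=C8, v&0xFF=0D

Answer: 0xD3C80D D3 C8 0D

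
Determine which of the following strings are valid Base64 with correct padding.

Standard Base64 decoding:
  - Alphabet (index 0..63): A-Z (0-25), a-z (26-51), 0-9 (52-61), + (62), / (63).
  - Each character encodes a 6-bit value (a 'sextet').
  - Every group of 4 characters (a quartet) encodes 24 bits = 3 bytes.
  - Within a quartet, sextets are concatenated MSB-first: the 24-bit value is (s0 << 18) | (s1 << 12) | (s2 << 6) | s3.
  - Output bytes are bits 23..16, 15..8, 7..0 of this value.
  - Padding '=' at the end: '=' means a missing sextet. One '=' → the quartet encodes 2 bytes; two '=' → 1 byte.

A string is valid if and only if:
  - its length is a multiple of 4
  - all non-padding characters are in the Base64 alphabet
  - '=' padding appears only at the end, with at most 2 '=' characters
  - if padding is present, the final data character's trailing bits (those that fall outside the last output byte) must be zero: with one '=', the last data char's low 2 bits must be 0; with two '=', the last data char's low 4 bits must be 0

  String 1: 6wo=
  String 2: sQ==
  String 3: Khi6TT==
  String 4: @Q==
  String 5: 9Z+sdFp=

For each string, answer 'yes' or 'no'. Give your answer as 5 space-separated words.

Answer: yes yes no no no

Derivation:
String 1: '6wo=' → valid
String 2: 'sQ==' → valid
String 3: 'Khi6TT==' → invalid (bad trailing bits)
String 4: '@Q==' → invalid (bad char(s): ['@'])
String 5: '9Z+sdFp=' → invalid (bad trailing bits)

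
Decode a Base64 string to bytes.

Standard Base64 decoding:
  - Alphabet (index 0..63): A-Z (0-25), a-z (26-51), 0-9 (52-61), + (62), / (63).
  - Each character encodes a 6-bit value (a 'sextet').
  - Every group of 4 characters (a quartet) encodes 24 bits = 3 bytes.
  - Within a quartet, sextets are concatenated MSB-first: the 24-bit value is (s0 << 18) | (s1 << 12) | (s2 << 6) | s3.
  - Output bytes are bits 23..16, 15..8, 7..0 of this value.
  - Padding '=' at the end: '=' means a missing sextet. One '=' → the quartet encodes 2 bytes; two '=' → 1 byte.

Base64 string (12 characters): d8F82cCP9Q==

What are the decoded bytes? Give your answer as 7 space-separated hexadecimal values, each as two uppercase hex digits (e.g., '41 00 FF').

Answer: 77 C1 7C D9 C0 8F F5

Derivation:
After char 0 ('d'=29): chars_in_quartet=1 acc=0x1D bytes_emitted=0
After char 1 ('8'=60): chars_in_quartet=2 acc=0x77C bytes_emitted=0
After char 2 ('F'=5): chars_in_quartet=3 acc=0x1DF05 bytes_emitted=0
After char 3 ('8'=60): chars_in_quartet=4 acc=0x77C17C -> emit 77 C1 7C, reset; bytes_emitted=3
After char 4 ('2'=54): chars_in_quartet=1 acc=0x36 bytes_emitted=3
After char 5 ('c'=28): chars_in_quartet=2 acc=0xD9C bytes_emitted=3
After char 6 ('C'=2): chars_in_quartet=3 acc=0x36702 bytes_emitted=3
After char 7 ('P'=15): chars_in_quartet=4 acc=0xD9C08F -> emit D9 C0 8F, reset; bytes_emitted=6
After char 8 ('9'=61): chars_in_quartet=1 acc=0x3D bytes_emitted=6
After char 9 ('Q'=16): chars_in_quartet=2 acc=0xF50 bytes_emitted=6
Padding '==': partial quartet acc=0xF50 -> emit F5; bytes_emitted=7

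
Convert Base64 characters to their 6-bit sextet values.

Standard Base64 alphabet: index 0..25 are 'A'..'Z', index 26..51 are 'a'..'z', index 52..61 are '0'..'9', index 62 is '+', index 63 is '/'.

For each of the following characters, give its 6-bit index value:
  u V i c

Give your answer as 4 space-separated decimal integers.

'u': a..z range, 26 + ord('u') − ord('a') = 46
'V': A..Z range, ord('V') − ord('A') = 21
'i': a..z range, 26 + ord('i') − ord('a') = 34
'c': a..z range, 26 + ord('c') − ord('a') = 28

Answer: 46 21 34 28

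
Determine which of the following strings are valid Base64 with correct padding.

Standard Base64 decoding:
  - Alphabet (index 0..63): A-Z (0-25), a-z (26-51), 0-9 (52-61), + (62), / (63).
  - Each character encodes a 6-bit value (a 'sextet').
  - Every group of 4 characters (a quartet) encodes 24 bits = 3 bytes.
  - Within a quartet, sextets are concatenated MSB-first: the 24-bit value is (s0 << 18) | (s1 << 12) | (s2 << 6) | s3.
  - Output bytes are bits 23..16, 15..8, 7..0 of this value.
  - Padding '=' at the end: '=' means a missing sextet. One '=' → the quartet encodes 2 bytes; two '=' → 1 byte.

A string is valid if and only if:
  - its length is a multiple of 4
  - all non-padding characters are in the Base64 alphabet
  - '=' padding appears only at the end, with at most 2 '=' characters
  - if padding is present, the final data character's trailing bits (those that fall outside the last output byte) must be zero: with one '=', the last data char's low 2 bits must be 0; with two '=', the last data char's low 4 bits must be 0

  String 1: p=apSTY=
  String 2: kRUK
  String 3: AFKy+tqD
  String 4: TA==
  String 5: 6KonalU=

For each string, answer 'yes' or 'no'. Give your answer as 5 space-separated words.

Answer: no yes yes yes yes

Derivation:
String 1: 'p=apSTY=' → invalid (bad char(s): ['=']; '=' in middle)
String 2: 'kRUK' → valid
String 3: 'AFKy+tqD' → valid
String 4: 'TA==' → valid
String 5: '6KonalU=' → valid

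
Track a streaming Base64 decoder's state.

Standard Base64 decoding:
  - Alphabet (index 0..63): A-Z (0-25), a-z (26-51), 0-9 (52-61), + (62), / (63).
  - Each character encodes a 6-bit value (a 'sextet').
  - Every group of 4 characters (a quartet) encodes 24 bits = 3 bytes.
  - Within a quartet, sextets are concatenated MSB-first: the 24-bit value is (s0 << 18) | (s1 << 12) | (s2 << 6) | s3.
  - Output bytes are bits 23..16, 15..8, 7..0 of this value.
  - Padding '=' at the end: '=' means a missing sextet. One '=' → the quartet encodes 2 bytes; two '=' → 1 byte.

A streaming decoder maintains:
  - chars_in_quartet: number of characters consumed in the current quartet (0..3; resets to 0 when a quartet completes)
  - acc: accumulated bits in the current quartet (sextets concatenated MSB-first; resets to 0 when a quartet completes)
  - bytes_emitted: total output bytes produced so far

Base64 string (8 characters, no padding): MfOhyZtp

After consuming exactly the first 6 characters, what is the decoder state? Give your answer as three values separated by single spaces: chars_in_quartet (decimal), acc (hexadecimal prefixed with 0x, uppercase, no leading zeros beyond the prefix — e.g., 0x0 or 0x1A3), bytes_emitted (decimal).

After char 0 ('M'=12): chars_in_quartet=1 acc=0xC bytes_emitted=0
After char 1 ('f'=31): chars_in_quartet=2 acc=0x31F bytes_emitted=0
After char 2 ('O'=14): chars_in_quartet=3 acc=0xC7CE bytes_emitted=0
After char 3 ('h'=33): chars_in_quartet=4 acc=0x31F3A1 -> emit 31 F3 A1, reset; bytes_emitted=3
After char 4 ('y'=50): chars_in_quartet=1 acc=0x32 bytes_emitted=3
After char 5 ('Z'=25): chars_in_quartet=2 acc=0xC99 bytes_emitted=3

Answer: 2 0xC99 3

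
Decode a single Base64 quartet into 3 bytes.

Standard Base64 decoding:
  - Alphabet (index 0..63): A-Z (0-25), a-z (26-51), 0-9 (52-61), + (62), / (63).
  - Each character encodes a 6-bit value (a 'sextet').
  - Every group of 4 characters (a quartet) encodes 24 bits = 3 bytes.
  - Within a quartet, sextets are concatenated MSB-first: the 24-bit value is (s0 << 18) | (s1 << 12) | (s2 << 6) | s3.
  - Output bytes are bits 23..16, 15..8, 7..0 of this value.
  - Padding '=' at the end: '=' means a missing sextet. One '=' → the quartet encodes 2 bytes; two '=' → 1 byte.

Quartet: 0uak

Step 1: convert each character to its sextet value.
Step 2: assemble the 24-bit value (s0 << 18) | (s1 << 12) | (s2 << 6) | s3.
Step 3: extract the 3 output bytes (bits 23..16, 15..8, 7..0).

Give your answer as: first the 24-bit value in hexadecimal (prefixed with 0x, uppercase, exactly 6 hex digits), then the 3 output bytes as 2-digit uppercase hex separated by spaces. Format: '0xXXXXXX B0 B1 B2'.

Sextets: 0=52, u=46, a=26, k=36
24-bit: (52<<18) | (46<<12) | (26<<6) | 36
      = 0xD00000 | 0x02E000 | 0x000680 | 0x000024
      = 0xD2E6A4
Bytes: (v>>16)&0xFF=D2, (v>>8)&0xFF=E6, v&0xFF=A4

Answer: 0xD2E6A4 D2 E6 A4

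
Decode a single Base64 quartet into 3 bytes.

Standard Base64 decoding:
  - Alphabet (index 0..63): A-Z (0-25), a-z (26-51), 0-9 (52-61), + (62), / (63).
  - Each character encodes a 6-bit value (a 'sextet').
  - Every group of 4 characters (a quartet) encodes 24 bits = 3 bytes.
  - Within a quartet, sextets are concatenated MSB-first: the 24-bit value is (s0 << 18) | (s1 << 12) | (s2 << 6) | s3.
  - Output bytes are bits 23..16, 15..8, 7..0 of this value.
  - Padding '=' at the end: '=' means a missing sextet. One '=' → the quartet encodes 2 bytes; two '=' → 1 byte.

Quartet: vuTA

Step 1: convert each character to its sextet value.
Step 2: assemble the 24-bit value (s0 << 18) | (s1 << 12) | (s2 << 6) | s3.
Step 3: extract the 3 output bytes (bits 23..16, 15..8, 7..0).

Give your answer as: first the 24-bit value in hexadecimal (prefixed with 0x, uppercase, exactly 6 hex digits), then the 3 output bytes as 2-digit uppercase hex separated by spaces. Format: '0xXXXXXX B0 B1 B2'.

Answer: 0xBEE4C0 BE E4 C0

Derivation:
Sextets: v=47, u=46, T=19, A=0
24-bit: (47<<18) | (46<<12) | (19<<6) | 0
      = 0xBC0000 | 0x02E000 | 0x0004C0 | 0x000000
      = 0xBEE4C0
Bytes: (v>>16)&0xFF=BE, (v>>8)&0xFF=E4, v&0xFF=C0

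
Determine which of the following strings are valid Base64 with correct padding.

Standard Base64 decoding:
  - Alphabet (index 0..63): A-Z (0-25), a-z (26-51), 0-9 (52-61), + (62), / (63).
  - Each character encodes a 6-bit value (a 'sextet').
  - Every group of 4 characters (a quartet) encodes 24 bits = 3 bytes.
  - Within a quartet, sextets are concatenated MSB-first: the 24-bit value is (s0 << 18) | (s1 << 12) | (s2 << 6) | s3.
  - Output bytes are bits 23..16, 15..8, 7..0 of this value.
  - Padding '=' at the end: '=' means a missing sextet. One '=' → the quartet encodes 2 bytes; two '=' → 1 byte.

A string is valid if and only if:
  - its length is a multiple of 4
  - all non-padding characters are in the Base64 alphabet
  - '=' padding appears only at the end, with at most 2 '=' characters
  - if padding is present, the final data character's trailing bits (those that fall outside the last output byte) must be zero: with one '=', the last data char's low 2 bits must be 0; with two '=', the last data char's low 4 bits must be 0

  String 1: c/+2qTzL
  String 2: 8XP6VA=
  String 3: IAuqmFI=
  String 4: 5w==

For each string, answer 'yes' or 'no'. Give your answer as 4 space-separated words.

String 1: 'c/+2qTzL' → valid
String 2: '8XP6VA=' → invalid (len=7 not mult of 4)
String 3: 'IAuqmFI=' → valid
String 4: '5w==' → valid

Answer: yes no yes yes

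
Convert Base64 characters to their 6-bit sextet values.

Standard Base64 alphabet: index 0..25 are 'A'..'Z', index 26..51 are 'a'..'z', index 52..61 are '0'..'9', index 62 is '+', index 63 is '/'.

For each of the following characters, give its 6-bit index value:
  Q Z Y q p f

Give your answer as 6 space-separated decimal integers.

Answer: 16 25 24 42 41 31

Derivation:
'Q': A..Z range, ord('Q') − ord('A') = 16
'Z': A..Z range, ord('Z') − ord('A') = 25
'Y': A..Z range, ord('Y') − ord('A') = 24
'q': a..z range, 26 + ord('q') − ord('a') = 42
'p': a..z range, 26 + ord('p') − ord('a') = 41
'f': a..z range, 26 + ord('f') − ord('a') = 31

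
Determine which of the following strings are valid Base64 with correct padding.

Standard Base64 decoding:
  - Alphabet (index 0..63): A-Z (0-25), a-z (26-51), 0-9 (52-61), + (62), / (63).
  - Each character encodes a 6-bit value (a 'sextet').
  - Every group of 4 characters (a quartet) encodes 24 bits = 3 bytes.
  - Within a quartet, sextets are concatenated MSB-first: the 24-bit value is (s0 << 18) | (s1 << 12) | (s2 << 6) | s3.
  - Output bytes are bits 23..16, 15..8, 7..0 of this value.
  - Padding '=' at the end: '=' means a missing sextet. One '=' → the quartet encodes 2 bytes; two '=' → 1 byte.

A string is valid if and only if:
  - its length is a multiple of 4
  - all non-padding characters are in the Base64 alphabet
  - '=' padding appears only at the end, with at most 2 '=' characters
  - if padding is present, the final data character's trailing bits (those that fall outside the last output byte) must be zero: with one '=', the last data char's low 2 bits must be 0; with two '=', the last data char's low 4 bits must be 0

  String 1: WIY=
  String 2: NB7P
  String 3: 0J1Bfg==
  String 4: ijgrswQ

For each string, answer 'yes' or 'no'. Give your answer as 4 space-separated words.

String 1: 'WIY=' → valid
String 2: 'NB7P' → valid
String 3: '0J1Bfg==' → valid
String 4: 'ijgrswQ' → invalid (len=7 not mult of 4)

Answer: yes yes yes no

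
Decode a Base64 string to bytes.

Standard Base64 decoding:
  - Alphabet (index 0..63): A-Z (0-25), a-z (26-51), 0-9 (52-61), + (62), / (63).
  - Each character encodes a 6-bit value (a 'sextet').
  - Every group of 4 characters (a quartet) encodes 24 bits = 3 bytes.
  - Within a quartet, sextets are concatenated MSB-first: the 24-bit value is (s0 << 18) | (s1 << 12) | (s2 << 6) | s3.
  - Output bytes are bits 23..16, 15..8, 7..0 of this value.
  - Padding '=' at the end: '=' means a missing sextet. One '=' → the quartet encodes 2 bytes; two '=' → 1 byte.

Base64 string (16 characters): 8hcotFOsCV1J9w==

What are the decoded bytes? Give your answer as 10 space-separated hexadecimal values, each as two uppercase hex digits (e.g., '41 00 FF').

After char 0 ('8'=60): chars_in_quartet=1 acc=0x3C bytes_emitted=0
After char 1 ('h'=33): chars_in_quartet=2 acc=0xF21 bytes_emitted=0
After char 2 ('c'=28): chars_in_quartet=3 acc=0x3C85C bytes_emitted=0
After char 3 ('o'=40): chars_in_quartet=4 acc=0xF21728 -> emit F2 17 28, reset; bytes_emitted=3
After char 4 ('t'=45): chars_in_quartet=1 acc=0x2D bytes_emitted=3
After char 5 ('F'=5): chars_in_quartet=2 acc=0xB45 bytes_emitted=3
After char 6 ('O'=14): chars_in_quartet=3 acc=0x2D14E bytes_emitted=3
After char 7 ('s'=44): chars_in_quartet=4 acc=0xB453AC -> emit B4 53 AC, reset; bytes_emitted=6
After char 8 ('C'=2): chars_in_quartet=1 acc=0x2 bytes_emitted=6
After char 9 ('V'=21): chars_in_quartet=2 acc=0x95 bytes_emitted=6
After char 10 ('1'=53): chars_in_quartet=3 acc=0x2575 bytes_emitted=6
After char 11 ('J'=9): chars_in_quartet=4 acc=0x95D49 -> emit 09 5D 49, reset; bytes_emitted=9
After char 12 ('9'=61): chars_in_quartet=1 acc=0x3D bytes_emitted=9
After char 13 ('w'=48): chars_in_quartet=2 acc=0xF70 bytes_emitted=9
Padding '==': partial quartet acc=0xF70 -> emit F7; bytes_emitted=10

Answer: F2 17 28 B4 53 AC 09 5D 49 F7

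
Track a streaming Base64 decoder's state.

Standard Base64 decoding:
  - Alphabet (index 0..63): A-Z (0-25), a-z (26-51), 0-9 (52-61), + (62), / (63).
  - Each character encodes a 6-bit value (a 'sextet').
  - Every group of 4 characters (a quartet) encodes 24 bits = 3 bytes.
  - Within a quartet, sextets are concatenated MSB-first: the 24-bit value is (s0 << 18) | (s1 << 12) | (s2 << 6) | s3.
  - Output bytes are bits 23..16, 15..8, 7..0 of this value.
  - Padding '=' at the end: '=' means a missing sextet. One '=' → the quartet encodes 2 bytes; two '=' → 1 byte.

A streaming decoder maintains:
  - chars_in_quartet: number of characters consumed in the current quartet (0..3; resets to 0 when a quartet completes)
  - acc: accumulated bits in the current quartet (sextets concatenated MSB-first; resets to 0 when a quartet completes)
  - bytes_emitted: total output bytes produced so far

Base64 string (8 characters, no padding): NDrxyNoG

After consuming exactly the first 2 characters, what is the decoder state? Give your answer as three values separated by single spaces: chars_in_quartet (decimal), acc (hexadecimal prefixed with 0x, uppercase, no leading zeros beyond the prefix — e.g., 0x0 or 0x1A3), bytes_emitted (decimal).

Answer: 2 0x343 0

Derivation:
After char 0 ('N'=13): chars_in_quartet=1 acc=0xD bytes_emitted=0
After char 1 ('D'=3): chars_in_quartet=2 acc=0x343 bytes_emitted=0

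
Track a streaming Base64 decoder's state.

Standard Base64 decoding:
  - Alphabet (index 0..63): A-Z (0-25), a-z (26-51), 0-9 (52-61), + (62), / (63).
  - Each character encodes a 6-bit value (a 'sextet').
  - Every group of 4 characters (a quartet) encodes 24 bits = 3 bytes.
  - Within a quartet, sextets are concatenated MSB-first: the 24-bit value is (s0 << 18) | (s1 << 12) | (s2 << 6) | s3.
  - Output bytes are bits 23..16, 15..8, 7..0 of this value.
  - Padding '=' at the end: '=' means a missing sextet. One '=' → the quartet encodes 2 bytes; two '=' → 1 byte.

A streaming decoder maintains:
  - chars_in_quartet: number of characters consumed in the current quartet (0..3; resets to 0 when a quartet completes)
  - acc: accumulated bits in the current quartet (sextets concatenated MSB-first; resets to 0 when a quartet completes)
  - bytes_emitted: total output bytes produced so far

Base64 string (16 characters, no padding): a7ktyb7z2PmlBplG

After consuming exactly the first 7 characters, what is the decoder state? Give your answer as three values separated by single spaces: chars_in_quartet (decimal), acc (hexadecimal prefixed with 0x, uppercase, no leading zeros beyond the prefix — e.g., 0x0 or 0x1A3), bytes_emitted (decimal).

Answer: 3 0x326FB 3

Derivation:
After char 0 ('a'=26): chars_in_quartet=1 acc=0x1A bytes_emitted=0
After char 1 ('7'=59): chars_in_quartet=2 acc=0x6BB bytes_emitted=0
After char 2 ('k'=36): chars_in_quartet=3 acc=0x1AEE4 bytes_emitted=0
After char 3 ('t'=45): chars_in_quartet=4 acc=0x6BB92D -> emit 6B B9 2D, reset; bytes_emitted=3
After char 4 ('y'=50): chars_in_quartet=1 acc=0x32 bytes_emitted=3
After char 5 ('b'=27): chars_in_quartet=2 acc=0xC9B bytes_emitted=3
After char 6 ('7'=59): chars_in_quartet=3 acc=0x326FB bytes_emitted=3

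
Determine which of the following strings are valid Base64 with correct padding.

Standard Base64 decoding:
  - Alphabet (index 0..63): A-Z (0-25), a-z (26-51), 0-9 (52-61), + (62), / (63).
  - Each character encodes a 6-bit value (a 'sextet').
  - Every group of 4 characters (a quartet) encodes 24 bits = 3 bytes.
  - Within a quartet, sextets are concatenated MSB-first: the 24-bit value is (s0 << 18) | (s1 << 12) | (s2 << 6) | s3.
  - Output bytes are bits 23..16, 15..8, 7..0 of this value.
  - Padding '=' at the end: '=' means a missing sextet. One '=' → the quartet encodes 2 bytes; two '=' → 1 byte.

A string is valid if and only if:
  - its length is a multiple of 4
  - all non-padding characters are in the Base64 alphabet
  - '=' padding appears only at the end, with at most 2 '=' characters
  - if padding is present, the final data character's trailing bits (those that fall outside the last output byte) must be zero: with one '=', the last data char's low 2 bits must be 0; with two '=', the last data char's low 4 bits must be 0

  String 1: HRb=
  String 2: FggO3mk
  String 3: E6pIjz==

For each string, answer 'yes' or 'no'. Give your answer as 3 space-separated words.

String 1: 'HRb=' → invalid (bad trailing bits)
String 2: 'FggO3mk' → invalid (len=7 not mult of 4)
String 3: 'E6pIjz==' → invalid (bad trailing bits)

Answer: no no no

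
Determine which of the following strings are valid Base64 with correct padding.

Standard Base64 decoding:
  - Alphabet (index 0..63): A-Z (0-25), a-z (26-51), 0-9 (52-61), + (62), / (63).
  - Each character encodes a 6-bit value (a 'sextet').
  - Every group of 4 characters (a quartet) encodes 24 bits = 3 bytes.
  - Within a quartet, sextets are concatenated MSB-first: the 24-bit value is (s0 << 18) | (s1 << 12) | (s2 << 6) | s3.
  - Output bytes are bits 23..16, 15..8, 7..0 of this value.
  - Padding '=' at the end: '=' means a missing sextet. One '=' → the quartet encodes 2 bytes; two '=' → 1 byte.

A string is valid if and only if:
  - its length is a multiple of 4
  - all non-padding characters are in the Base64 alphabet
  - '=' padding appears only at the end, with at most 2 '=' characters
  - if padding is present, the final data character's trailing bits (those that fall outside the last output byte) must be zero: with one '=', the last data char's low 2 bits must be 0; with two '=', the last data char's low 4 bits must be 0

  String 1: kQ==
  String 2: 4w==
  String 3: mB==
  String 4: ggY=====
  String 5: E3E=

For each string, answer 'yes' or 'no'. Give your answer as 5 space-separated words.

Answer: yes yes no no yes

Derivation:
String 1: 'kQ==' → valid
String 2: '4w==' → valid
String 3: 'mB==' → invalid (bad trailing bits)
String 4: 'ggY=====' → invalid (5 pad chars (max 2))
String 5: 'E3E=' → valid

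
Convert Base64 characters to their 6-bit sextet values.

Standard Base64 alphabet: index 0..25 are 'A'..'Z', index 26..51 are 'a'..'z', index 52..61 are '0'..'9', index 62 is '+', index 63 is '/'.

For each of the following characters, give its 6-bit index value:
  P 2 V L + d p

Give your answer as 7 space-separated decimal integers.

Answer: 15 54 21 11 62 29 41

Derivation:
'P': A..Z range, ord('P') − ord('A') = 15
'2': 0..9 range, 52 + ord('2') − ord('0') = 54
'V': A..Z range, ord('V') − ord('A') = 21
'L': A..Z range, ord('L') − ord('A') = 11
'+': index 62
'd': a..z range, 26 + ord('d') − ord('a') = 29
'p': a..z range, 26 + ord('p') − ord('a') = 41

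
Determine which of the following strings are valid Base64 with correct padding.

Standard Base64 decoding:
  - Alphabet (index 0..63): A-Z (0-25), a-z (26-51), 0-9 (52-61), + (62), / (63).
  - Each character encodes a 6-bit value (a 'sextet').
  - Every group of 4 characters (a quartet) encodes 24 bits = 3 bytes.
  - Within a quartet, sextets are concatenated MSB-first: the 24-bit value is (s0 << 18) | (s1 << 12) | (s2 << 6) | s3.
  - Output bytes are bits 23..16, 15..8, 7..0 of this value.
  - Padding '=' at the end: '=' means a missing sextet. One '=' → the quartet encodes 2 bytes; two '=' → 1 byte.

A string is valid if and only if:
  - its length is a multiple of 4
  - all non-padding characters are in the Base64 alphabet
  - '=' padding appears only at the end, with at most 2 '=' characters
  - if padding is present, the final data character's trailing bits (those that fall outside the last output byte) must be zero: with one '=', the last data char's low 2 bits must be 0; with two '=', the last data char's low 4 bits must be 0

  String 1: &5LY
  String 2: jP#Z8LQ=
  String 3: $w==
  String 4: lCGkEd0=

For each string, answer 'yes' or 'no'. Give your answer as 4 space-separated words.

Answer: no no no yes

Derivation:
String 1: '&5LY' → invalid (bad char(s): ['&'])
String 2: 'jP#Z8LQ=' → invalid (bad char(s): ['#'])
String 3: '$w==' → invalid (bad char(s): ['$'])
String 4: 'lCGkEd0=' → valid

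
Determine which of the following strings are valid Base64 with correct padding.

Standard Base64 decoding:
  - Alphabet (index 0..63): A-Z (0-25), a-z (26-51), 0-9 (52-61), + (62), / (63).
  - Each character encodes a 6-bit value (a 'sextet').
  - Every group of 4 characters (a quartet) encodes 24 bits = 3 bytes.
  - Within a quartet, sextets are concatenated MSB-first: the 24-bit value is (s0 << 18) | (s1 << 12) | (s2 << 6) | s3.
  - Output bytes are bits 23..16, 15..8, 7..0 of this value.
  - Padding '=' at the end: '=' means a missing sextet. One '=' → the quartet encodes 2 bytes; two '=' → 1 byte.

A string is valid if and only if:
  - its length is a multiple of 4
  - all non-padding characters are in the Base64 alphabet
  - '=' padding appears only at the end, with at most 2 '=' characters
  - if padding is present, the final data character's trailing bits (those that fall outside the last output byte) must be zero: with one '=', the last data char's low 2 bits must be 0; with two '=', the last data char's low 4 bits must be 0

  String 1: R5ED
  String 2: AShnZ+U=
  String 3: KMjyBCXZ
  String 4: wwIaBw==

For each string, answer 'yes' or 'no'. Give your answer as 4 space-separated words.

Answer: yes yes yes yes

Derivation:
String 1: 'R5ED' → valid
String 2: 'AShnZ+U=' → valid
String 3: 'KMjyBCXZ' → valid
String 4: 'wwIaBw==' → valid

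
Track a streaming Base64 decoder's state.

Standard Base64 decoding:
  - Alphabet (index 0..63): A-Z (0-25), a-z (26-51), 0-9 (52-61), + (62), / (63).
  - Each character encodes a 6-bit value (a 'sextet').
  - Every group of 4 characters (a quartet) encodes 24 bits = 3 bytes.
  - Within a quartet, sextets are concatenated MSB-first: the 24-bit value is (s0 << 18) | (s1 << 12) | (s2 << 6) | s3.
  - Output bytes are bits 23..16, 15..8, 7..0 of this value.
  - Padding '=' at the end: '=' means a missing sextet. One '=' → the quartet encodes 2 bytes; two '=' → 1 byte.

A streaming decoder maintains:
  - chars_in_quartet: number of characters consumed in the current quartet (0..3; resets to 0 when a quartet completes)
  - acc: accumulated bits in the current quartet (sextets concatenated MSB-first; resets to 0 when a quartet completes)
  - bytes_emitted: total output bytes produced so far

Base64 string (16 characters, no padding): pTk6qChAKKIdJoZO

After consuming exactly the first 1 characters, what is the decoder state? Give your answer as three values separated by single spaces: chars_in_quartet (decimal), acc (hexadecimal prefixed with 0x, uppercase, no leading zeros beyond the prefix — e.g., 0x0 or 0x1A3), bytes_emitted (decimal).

Answer: 1 0x29 0

Derivation:
After char 0 ('p'=41): chars_in_quartet=1 acc=0x29 bytes_emitted=0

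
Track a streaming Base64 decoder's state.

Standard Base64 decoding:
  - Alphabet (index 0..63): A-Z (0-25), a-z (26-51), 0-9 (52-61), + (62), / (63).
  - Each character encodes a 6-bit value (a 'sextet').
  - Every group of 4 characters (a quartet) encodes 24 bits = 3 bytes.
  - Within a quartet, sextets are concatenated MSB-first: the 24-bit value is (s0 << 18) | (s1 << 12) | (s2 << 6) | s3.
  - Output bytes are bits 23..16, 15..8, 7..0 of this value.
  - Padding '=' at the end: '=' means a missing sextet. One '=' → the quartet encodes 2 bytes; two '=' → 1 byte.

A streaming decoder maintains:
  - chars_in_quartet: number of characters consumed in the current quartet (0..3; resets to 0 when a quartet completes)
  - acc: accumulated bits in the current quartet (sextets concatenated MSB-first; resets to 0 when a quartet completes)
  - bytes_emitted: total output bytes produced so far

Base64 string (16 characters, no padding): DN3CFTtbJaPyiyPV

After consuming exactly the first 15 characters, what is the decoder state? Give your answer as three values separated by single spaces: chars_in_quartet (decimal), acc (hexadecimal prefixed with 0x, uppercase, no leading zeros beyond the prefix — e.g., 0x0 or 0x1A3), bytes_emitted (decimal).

After char 0 ('D'=3): chars_in_quartet=1 acc=0x3 bytes_emitted=0
After char 1 ('N'=13): chars_in_quartet=2 acc=0xCD bytes_emitted=0
After char 2 ('3'=55): chars_in_quartet=3 acc=0x3377 bytes_emitted=0
After char 3 ('C'=2): chars_in_quartet=4 acc=0xCDDC2 -> emit 0C DD C2, reset; bytes_emitted=3
After char 4 ('F'=5): chars_in_quartet=1 acc=0x5 bytes_emitted=3
After char 5 ('T'=19): chars_in_quartet=2 acc=0x153 bytes_emitted=3
After char 6 ('t'=45): chars_in_quartet=3 acc=0x54ED bytes_emitted=3
After char 7 ('b'=27): chars_in_quartet=4 acc=0x153B5B -> emit 15 3B 5B, reset; bytes_emitted=6
After char 8 ('J'=9): chars_in_quartet=1 acc=0x9 bytes_emitted=6
After char 9 ('a'=26): chars_in_quartet=2 acc=0x25A bytes_emitted=6
After char 10 ('P'=15): chars_in_quartet=3 acc=0x968F bytes_emitted=6
After char 11 ('y'=50): chars_in_quartet=4 acc=0x25A3F2 -> emit 25 A3 F2, reset; bytes_emitted=9
After char 12 ('i'=34): chars_in_quartet=1 acc=0x22 bytes_emitted=9
After char 13 ('y'=50): chars_in_quartet=2 acc=0x8B2 bytes_emitted=9
After char 14 ('P'=15): chars_in_quartet=3 acc=0x22C8F bytes_emitted=9

Answer: 3 0x22C8F 9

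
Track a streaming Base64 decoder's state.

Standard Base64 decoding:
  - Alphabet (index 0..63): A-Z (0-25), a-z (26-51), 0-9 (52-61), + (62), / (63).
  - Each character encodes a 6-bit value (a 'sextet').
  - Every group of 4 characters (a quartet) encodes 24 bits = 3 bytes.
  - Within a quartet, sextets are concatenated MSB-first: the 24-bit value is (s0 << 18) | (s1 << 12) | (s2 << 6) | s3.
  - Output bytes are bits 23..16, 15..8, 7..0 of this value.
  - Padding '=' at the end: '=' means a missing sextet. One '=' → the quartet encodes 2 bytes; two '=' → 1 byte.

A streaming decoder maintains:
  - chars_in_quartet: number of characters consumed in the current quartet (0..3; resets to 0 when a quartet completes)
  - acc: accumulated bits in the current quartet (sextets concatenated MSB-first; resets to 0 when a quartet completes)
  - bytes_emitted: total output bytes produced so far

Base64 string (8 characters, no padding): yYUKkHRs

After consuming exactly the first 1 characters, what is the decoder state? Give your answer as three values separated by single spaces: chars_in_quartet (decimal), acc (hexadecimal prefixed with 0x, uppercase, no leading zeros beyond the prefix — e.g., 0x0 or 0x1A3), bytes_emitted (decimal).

After char 0 ('y'=50): chars_in_quartet=1 acc=0x32 bytes_emitted=0

Answer: 1 0x32 0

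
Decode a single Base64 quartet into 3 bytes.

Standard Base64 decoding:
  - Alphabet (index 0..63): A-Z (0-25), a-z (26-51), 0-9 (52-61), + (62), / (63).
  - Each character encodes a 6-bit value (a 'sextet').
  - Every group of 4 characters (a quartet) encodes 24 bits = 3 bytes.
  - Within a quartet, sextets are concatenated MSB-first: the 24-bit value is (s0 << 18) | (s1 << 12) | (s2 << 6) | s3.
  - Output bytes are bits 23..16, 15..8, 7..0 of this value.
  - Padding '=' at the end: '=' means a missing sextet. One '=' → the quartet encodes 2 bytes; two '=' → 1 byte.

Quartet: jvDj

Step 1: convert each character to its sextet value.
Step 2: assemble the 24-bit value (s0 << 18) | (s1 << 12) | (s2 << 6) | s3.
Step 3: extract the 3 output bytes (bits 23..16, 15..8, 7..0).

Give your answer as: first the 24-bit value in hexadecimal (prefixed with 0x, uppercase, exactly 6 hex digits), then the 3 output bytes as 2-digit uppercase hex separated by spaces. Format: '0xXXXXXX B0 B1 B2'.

Sextets: j=35, v=47, D=3, j=35
24-bit: (35<<18) | (47<<12) | (3<<6) | 35
      = 0x8C0000 | 0x02F000 | 0x0000C0 | 0x000023
      = 0x8EF0E3
Bytes: (v>>16)&0xFF=8E, (v>>8)&0xFF=F0, v&0xFF=E3

Answer: 0x8EF0E3 8E F0 E3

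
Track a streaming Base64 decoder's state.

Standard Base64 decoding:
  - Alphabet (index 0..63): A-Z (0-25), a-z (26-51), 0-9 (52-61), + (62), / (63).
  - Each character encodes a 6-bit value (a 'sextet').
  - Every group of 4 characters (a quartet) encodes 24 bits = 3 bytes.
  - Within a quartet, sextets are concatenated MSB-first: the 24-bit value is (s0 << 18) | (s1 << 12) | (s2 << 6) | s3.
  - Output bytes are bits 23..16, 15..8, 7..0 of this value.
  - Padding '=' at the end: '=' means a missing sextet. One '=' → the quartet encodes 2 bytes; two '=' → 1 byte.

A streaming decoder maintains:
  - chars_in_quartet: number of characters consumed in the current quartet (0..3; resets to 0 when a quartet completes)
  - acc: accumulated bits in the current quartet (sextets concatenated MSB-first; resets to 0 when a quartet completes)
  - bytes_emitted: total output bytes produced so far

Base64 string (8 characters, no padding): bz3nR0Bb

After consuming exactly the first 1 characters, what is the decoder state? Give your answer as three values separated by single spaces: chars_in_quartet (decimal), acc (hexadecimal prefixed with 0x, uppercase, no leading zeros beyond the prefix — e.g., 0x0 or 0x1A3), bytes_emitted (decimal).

Answer: 1 0x1B 0

Derivation:
After char 0 ('b'=27): chars_in_quartet=1 acc=0x1B bytes_emitted=0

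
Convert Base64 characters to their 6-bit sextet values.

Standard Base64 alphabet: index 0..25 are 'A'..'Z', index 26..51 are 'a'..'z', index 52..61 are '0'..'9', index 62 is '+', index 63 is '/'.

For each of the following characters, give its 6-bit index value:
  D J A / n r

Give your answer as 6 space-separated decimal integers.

Answer: 3 9 0 63 39 43

Derivation:
'D': A..Z range, ord('D') − ord('A') = 3
'J': A..Z range, ord('J') − ord('A') = 9
'A': A..Z range, ord('A') − ord('A') = 0
'/': index 63
'n': a..z range, 26 + ord('n') − ord('a') = 39
'r': a..z range, 26 + ord('r') − ord('a') = 43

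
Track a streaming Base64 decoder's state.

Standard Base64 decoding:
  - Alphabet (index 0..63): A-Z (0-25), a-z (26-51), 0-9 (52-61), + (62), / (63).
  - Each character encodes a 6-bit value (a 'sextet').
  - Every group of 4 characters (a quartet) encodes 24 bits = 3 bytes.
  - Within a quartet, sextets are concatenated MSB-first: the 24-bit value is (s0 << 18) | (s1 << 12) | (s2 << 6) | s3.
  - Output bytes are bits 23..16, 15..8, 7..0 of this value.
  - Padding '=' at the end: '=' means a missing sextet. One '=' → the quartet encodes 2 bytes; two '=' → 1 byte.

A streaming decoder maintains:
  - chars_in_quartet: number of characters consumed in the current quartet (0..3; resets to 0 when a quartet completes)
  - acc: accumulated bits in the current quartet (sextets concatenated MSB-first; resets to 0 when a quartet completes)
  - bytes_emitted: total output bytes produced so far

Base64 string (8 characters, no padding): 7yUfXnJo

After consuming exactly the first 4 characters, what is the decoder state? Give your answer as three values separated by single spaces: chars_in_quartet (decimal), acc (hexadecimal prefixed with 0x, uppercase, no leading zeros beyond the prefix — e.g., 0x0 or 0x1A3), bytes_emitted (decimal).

After char 0 ('7'=59): chars_in_quartet=1 acc=0x3B bytes_emitted=0
After char 1 ('y'=50): chars_in_quartet=2 acc=0xEF2 bytes_emitted=0
After char 2 ('U'=20): chars_in_quartet=3 acc=0x3BC94 bytes_emitted=0
After char 3 ('f'=31): chars_in_quartet=4 acc=0xEF251F -> emit EF 25 1F, reset; bytes_emitted=3

Answer: 0 0x0 3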